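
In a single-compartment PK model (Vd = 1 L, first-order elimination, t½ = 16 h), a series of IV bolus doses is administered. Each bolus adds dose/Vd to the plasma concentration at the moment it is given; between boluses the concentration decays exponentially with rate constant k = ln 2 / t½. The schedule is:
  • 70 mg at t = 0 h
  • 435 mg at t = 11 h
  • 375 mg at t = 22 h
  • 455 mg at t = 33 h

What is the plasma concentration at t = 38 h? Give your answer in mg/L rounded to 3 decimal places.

702.433 mg/L

k = ln 2 / 16 = 0.04332 per h
Dose 1 (70 mg at t=0 h): 70·exp(−0.04332·38) = 13.494 mg/L
Dose 2 (435 mg at t=11 h): 435·exp(−0.04332·27) = 135.052 mg/L
Dose 3 (375 mg at t=22 h): 375·exp(−0.04332·16) = 187.500 mg/L
Dose 4 (455 mg at t=33 h): 455·exp(−0.04332·5) = 366.387 mg/L
C(38) = 13.494 + 135.052 + 187.500 + 366.387 = 702.433 mg/L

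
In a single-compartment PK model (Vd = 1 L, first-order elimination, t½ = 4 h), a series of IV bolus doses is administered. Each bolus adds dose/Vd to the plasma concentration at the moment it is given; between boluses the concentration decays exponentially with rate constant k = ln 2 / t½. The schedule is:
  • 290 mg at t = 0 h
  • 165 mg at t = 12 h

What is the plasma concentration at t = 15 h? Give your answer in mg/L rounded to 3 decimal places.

k = ln 2 / 4 = 0.17329 per h
Dose 1 (290 mg at t=0 h): 290·exp(−0.17329·15) = 21.554 mg/L
Dose 2 (165 mg at t=12 h): 165·exp(−0.17329·3) = 98.110 mg/L
C(15) = 21.554 + 98.110 = 119.664 mg/L

119.664 mg/L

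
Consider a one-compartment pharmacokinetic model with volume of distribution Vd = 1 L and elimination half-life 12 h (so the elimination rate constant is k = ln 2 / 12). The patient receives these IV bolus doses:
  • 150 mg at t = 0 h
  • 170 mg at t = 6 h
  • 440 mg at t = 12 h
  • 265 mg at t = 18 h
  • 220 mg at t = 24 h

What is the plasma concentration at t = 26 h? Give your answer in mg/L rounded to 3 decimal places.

645.890 mg/L

k = ln 2 / 12 = 0.05776 per h
Dose 1 (150 mg at t=0 h): 150·exp(−0.05776·26) = 33.409 mg/L
Dose 2 (170 mg at t=6 h): 170·exp(−0.05776·20) = 53.547 mg/L
Dose 3 (440 mg at t=12 h): 440·exp(−0.05776·14) = 195.998 mg/L
Dose 4 (265 mg at t=18 h): 265·exp(−0.05776·8) = 166.940 mg/L
Dose 5 (220 mg at t=24 h): 220·exp(−0.05776·2) = 195.998 mg/L
C(26) = 33.409 + 53.547 + 195.998 + 166.940 + 195.998 = 645.890 mg/L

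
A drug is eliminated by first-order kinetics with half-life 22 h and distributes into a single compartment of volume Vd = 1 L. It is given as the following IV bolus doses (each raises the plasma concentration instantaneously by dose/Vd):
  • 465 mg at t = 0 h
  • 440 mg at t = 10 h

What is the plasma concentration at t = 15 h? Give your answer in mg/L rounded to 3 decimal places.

665.741 mg/L

k = ln 2 / 22 = 0.03151 per h
Dose 1 (465 mg at t=0 h): 465·exp(−0.03151·15) = 289.871 mg/L
Dose 2 (440 mg at t=10 h): 440·exp(−0.03151·5) = 375.869 mg/L
C(15) = 289.871 + 375.869 = 665.741 mg/L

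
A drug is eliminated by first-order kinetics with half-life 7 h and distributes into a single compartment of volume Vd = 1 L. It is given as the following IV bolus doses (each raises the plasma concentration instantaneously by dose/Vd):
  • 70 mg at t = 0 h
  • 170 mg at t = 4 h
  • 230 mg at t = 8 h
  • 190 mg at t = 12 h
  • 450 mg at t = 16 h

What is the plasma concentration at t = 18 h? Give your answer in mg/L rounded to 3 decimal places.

613.761 mg/L

k = ln 2 / 7 = 0.09902 per h
Dose 1 (70 mg at t=0 h): 70·exp(−0.09902·18) = 11.777 mg/L
Dose 2 (170 mg at t=4 h): 170·exp(−0.09902·14) = 42.500 mg/L
Dose 3 (230 mg at t=8 h): 230·exp(−0.09902·10) = 85.445 mg/L
Dose 4 (190 mg at t=12 h): 190·exp(−0.09902·6) = 104.889 mg/L
Dose 5 (450 mg at t=16 h): 450·exp(−0.09902·2) = 369.151 mg/L
C(18) = 11.777 + 42.500 + 85.445 + 104.889 + 369.151 = 613.761 mg/L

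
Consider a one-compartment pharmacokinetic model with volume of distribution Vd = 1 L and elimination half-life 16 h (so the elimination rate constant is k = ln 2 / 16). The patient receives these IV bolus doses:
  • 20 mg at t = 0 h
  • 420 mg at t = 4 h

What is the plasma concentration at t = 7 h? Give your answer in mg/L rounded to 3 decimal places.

k = ln 2 / 16 = 0.04332 per h
Dose 1 (20 mg at t=0 h): 20·exp(−0.04332·7) = 14.768 mg/L
Dose 2 (420 mg at t=4 h): 420·exp(−0.04332·3) = 368.813 mg/L
C(7) = 14.768 + 368.813 = 383.581 mg/L

383.581 mg/L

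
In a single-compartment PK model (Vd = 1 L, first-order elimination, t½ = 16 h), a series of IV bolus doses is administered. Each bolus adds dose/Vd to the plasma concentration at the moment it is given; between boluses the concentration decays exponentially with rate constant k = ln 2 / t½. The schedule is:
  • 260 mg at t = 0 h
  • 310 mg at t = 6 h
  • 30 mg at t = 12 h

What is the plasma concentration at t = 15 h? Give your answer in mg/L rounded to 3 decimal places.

372.009 mg/L

k = ln 2 / 16 = 0.04332 per h
Dose 1 (260 mg at t=0 h): 260·exp(−0.04332·15) = 135.756 mg/L
Dose 2 (310 mg at t=6 h): 310·exp(−0.04332·9) = 209.910 mg/L
Dose 3 (30 mg at t=12 h): 30·exp(−0.04332·3) = 26.344 mg/L
C(15) = 135.756 + 209.910 + 26.344 = 372.009 mg/L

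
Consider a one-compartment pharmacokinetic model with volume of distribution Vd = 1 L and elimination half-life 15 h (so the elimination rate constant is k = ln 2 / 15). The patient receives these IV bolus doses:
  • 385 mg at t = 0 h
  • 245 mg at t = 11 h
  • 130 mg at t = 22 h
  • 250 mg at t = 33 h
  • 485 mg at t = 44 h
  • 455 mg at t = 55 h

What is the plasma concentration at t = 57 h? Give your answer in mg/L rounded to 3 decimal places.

845.961 mg/L

k = ln 2 / 15 = 0.04621 per h
Dose 1 (385 mg at t=0 h): 385·exp(−0.04621·57) = 27.641 mg/L
Dose 2 (245 mg at t=11 h): 245·exp(−0.04621·46) = 29.242 mg/L
Dose 3 (130 mg at t=22 h): 130·exp(−0.04621·35) = 25.795 mg/L
Dose 4 (250 mg at t=33 h): 250·exp(−0.04621·24) = 82.469 mg/L
Dose 5 (485 mg at t=44 h): 485·exp(−0.04621·13) = 265.980 mg/L
Dose 6 (455 mg at t=55 h): 455·exp(−0.04621·2) = 414.834 mg/L
C(57) = 27.641 + 29.242 + 25.795 + 82.469 + 265.980 + 414.834 = 845.961 mg/L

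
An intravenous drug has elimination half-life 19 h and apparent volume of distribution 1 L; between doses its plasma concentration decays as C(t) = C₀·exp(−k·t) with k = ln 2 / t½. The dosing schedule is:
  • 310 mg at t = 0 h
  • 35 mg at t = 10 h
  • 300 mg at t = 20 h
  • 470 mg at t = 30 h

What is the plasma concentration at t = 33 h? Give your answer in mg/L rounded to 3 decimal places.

k = ln 2 / 19 = 0.03648 per h
Dose 1 (310 mg at t=0 h): 310·exp(−0.03648·33) = 93.008 mg/L
Dose 2 (35 mg at t=10 h): 35·exp(−0.03648·23) = 15.124 mg/L
Dose 3 (300 mg at t=20 h): 300·exp(−0.03648·13) = 186.704 mg/L
Dose 4 (470 mg at t=30 h): 470·exp(−0.03648·3) = 421.276 mg/L
C(33) = 93.008 + 15.124 + 186.704 + 421.276 = 716.112 mg/L

716.112 mg/L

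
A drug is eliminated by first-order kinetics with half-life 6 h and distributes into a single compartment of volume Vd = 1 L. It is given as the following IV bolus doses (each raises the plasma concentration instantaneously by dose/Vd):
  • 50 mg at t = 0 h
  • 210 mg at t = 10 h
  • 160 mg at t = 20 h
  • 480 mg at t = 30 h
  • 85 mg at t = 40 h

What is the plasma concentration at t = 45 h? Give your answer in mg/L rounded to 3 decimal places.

145.426 mg/L

k = ln 2 / 6 = 0.11552 per h
Dose 1 (50 mg at t=0 h): 50·exp(−0.11552·45) = 0.276 mg/L
Dose 2 (210 mg at t=10 h): 210·exp(−0.11552·35) = 3.683 mg/L
Dose 3 (160 mg at t=20 h): 160·exp(−0.11552·25) = 8.909 mg/L
Dose 4 (480 mg at t=30 h): 480·exp(−0.11552·15) = 84.853 mg/L
Dose 5 (85 mg at t=40 h): 85·exp(−0.11552·5) = 47.705 mg/L
C(45) = 0.276 + 3.683 + 8.909 + 84.853 + 47.705 = 145.426 mg/L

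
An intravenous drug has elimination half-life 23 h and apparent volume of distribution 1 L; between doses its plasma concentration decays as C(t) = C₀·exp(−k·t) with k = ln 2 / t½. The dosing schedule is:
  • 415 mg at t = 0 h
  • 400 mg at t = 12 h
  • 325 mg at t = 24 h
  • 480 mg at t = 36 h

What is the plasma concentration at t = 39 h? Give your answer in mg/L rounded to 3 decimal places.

k = ln 2 / 23 = 0.03014 per h
Dose 1 (415 mg at t=0 h): 415·exp(−0.03014·39) = 128.117 mg/L
Dose 2 (400 mg at t=12 h): 400·exp(−0.03014·27) = 177.287 mg/L
Dose 3 (325 mg at t=24 h): 325·exp(−0.03014·15) = 206.804 mg/L
Dose 4 (480 mg at t=36 h): 480·exp(−0.03014·3) = 438.507 mg/L
C(39) = 128.117 + 177.287 + 206.804 + 438.507 = 950.715 mg/L

950.715 mg/L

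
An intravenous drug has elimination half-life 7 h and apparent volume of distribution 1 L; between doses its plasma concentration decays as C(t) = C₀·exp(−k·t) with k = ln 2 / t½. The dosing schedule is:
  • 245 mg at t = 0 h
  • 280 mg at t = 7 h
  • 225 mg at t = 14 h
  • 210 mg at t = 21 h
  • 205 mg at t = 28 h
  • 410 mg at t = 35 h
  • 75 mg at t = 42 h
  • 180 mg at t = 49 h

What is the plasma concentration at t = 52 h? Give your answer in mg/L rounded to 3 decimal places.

k = ln 2 / 7 = 0.09902 per h
Dose 1 (245 mg at t=0 h): 245·exp(−0.09902·52) = 1.422 mg/L
Dose 2 (280 mg at t=7 h): 280·exp(−0.09902·45) = 3.251 mg/L
Dose 3 (225 mg at t=14 h): 225·exp(−0.09902·38) = 5.224 mg/L
Dose 4 (210 mg at t=21 h): 210·exp(−0.09902·31) = 9.752 mg/L
Dose 5 (205 mg at t=28 h): 205·exp(−0.09902·24) = 19.039 mg/L
Dose 6 (410 mg at t=35 h): 410·exp(−0.09902·17) = 76.157 mg/L
Dose 7 (75 mg at t=42 h): 75·exp(−0.09902·10) = 27.862 mg/L
Dose 8 (180 mg at t=49 h): 180·exp(−0.09902·3) = 133.739 mg/L
C(52) = 1.422 + 3.251 + 5.224 + 9.752 + 19.039 + 76.157 + 27.862 + 133.739 = 276.447 mg/L

276.447 mg/L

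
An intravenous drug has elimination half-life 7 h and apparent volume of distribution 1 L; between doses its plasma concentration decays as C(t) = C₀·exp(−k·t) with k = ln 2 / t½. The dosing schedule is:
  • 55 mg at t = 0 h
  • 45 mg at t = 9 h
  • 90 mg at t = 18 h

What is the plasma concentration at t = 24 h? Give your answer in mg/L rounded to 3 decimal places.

64.982 mg/L

k = ln 2 / 7 = 0.09902 per h
Dose 1 (55 mg at t=0 h): 55·exp(−0.09902·24) = 5.108 mg/L
Dose 2 (45 mg at t=9 h): 45·exp(−0.09902·15) = 10.189 mg/L
Dose 3 (90 mg at t=18 h): 90·exp(−0.09902·6) = 49.684 mg/L
C(24) = 5.108 + 10.189 + 49.684 = 64.982 mg/L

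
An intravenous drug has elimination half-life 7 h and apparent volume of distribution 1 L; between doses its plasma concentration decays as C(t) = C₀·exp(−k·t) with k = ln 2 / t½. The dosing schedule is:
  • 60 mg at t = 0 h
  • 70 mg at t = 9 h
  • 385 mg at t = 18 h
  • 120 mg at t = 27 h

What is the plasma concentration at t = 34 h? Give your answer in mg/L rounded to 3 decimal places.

146.916 mg/L

k = ln 2 / 7 = 0.09902 per h
Dose 1 (60 mg at t=0 h): 60·exp(−0.09902·34) = 2.070 mg/L
Dose 2 (70 mg at t=9 h): 70·exp(−0.09902·25) = 5.888 mg/L
Dose 3 (385 mg at t=18 h): 385·exp(−0.09902·16) = 78.957 mg/L
Dose 4 (120 mg at t=27 h): 120·exp(−0.09902·7) = 60.000 mg/L
C(34) = 2.070 + 5.888 + 78.957 + 60.000 = 146.916 mg/L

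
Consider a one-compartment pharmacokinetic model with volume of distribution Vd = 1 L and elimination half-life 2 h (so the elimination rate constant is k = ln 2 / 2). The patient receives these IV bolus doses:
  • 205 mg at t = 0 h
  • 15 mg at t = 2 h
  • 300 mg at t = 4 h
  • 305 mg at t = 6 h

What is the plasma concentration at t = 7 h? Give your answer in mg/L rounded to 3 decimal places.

342.505 mg/L

k = ln 2 / 2 = 0.34657 per h
Dose 1 (205 mg at t=0 h): 205·exp(−0.34657·7) = 18.120 mg/L
Dose 2 (15 mg at t=2 h): 15·exp(−0.34657·5) = 2.652 mg/L
Dose 3 (300 mg at t=4 h): 300·exp(−0.34657·3) = 106.066 mg/L
Dose 4 (305 mg at t=6 h): 305·exp(−0.34657·1) = 215.668 mg/L
C(7) = 18.120 + 2.652 + 106.066 + 215.668 = 342.505 mg/L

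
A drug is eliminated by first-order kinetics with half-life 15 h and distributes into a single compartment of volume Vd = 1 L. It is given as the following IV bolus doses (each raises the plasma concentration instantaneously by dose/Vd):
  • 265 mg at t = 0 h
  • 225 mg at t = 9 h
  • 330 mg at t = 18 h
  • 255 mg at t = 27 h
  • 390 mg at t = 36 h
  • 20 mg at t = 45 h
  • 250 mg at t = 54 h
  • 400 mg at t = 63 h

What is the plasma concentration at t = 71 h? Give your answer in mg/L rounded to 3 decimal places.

k = ln 2 / 15 = 0.04621 per h
Dose 1 (265 mg at t=0 h): 265·exp(−0.04621·71) = 9.963 mg/L
Dose 2 (225 mg at t=9 h): 225·exp(−0.04621·62) = 12.821 mg/L
Dose 3 (330 mg at t=18 h): 330·exp(−0.04621·53) = 28.502 mg/L
Dose 4 (255 mg at t=27 h): 255·exp(−0.04621·44) = 33.383 mg/L
Dose 5 (390 mg at t=36 h): 390·exp(−0.04621·35) = 77.386 mg/L
Dose 6 (20 mg at t=45 h): 20·exp(−0.04621·26) = 6.015 mg/L
Dose 7 (250 mg at t=54 h): 250·exp(−0.04621·17) = 113.965 mg/L
Dose 8 (400 mg at t=63 h): 400·exp(−0.04621·8) = 276.383 mg/L
C(71) = 9.963 + 12.821 + 28.502 + 33.383 + 77.386 + 6.015 + 113.965 + 276.383 = 558.417 mg/L

558.417 mg/L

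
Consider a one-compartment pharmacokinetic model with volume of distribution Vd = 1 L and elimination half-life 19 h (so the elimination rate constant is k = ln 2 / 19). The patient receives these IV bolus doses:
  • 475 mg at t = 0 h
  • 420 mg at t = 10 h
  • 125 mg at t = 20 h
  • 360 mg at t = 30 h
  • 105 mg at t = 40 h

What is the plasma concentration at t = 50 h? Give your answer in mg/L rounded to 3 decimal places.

462.558 mg/L

k = ln 2 / 19 = 0.03648 per h
Dose 1 (475 mg at t=0 h): 475·exp(−0.03648·50) = 76.650 mg/L
Dose 2 (420 mg at t=10 h): 420·exp(−0.03648·40) = 97.612 mg/L
Dose 3 (125 mg at t=20 h): 125·exp(−0.03648·30) = 41.841 mg/L
Dose 4 (360 mg at t=30 h): 360·exp(−0.03648·20) = 173.552 mg/L
Dose 5 (105 mg at t=40 h): 105·exp(−0.03648·10) = 72.904 mg/L
C(50) = 76.650 + 97.612 + 41.841 + 173.552 + 72.904 = 462.558 mg/L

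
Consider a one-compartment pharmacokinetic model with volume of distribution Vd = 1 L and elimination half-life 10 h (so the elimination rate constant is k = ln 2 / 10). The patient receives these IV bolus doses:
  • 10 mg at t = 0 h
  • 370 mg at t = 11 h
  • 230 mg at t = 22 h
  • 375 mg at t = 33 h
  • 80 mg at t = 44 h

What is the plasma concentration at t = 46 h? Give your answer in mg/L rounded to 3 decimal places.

298.634 mg/L

k = ln 2 / 10 = 0.06931 per h
Dose 1 (10 mg at t=0 h): 10·exp(−0.06931·46) = 0.412 mg/L
Dose 2 (370 mg at t=11 h): 370·exp(−0.06931·35) = 32.704 mg/L
Dose 3 (230 mg at t=22 h): 230·exp(−0.06931·24) = 43.577 mg/L
Dose 4 (375 mg at t=33 h): 375·exp(−0.06931·13) = 152.297 mg/L
Dose 5 (80 mg at t=44 h): 80·exp(−0.06931·2) = 69.644 mg/L
C(46) = 0.412 + 32.704 + 43.577 + 152.297 + 69.644 = 298.634 mg/L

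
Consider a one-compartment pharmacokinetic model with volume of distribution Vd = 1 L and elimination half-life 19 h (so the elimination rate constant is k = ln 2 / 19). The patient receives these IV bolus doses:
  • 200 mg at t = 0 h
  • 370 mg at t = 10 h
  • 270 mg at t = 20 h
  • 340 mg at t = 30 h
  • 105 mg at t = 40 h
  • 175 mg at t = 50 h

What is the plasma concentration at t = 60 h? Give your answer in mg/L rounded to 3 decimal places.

430.798 mg/L

k = ln 2 / 19 = 0.03648 per h
Dose 1 (200 mg at t=0 h): 200·exp(−0.03648·60) = 22.408 mg/L
Dose 2 (370 mg at t=10 h): 370·exp(−0.03648·50) = 59.706 mg/L
Dose 3 (270 mg at t=20 h): 270·exp(−0.03648·40) = 62.750 mg/L
Dose 4 (340 mg at t=30 h): 340·exp(−0.03648·30) = 113.807 mg/L
Dose 5 (105 mg at t=40 h): 105·exp(−0.03648·20) = 50.619 mg/L
Dose 6 (175 mg at t=50 h): 175·exp(−0.03648·10) = 121.507 mg/L
C(60) = 22.408 + 59.706 + 62.750 + 113.807 + 50.619 + 121.507 = 430.798 mg/L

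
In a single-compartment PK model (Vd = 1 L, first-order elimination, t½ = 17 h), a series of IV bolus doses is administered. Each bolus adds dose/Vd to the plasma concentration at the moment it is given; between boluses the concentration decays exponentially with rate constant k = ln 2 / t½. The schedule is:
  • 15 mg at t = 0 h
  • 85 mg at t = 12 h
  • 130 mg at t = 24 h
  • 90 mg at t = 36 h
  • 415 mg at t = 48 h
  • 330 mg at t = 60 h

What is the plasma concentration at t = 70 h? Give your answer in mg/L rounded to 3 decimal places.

440.008 mg/L

k = ln 2 / 17 = 0.04077 per h
Dose 1 (15 mg at t=0 h): 15·exp(−0.04077·70) = 0.864 mg/L
Dose 2 (85 mg at t=12 h): 85·exp(−0.04077·58) = 7.987 mg/L
Dose 3 (130 mg at t=24 h): 130·exp(−0.04077·46) = 19.925 mg/L
Dose 4 (90 mg at t=36 h): 90·exp(−0.04077·34) = 22.500 mg/L
Dose 5 (415 mg at t=48 h): 415·exp(−0.04077·22) = 169.231 mg/L
Dose 6 (330 mg at t=60 h): 330·exp(−0.04077·10) = 219.501 mg/L
C(70) = 0.864 + 7.987 + 19.925 + 22.500 + 169.231 + 219.501 = 440.008 mg/L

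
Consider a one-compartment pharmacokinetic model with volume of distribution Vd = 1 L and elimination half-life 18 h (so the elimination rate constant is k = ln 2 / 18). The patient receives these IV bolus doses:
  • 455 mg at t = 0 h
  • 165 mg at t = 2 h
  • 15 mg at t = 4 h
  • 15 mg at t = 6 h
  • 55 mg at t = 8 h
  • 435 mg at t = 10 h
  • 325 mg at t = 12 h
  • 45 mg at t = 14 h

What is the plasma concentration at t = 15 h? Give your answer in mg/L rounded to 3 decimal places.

k = ln 2 / 18 = 0.03851 per h
Dose 1 (455 mg at t=0 h): 455·exp(−0.03851·15) = 255.360 mg/L
Dose 2 (165 mg at t=2 h): 165·exp(−0.03851·13) = 100.017 mg/L
Dose 3 (15 mg at t=4 h): 15·exp(−0.03851·11) = 9.820 mg/L
Dose 4 (15 mg at t=6 h): 15·exp(−0.03851·9) = 10.607 mg/L
Dose 5 (55 mg at t=8 h): 55·exp(−0.03851·7) = 42.004 mg/L
Dose 6 (435 mg at t=10 h): 435·exp(−0.03851·5) = 358.814 mg/L
Dose 7 (325 mg at t=12 h): 325·exp(−0.03851·3) = 289.542 mg/L
Dose 8 (45 mg at t=14 h): 45·exp(−0.03851·1) = 43.300 mg/L
C(15) = 255.360 + 100.017 + 9.820 + 10.607 + 42.004 + 358.814 + 289.542 + 43.300 = 1109.465 mg/L

1109.465 mg/L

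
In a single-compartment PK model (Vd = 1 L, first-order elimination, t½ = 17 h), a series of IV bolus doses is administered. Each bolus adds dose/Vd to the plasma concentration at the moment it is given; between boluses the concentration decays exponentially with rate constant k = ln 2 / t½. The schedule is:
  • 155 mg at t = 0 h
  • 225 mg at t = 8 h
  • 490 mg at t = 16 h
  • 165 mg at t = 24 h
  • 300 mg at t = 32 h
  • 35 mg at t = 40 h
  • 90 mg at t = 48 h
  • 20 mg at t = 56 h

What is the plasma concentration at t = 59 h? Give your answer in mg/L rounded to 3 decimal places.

k = ln 2 / 17 = 0.04077 per h
Dose 1 (155 mg at t=0 h): 155·exp(−0.04077·59) = 13.982 mg/L
Dose 2 (225 mg at t=8 h): 225·exp(−0.04077·51) = 28.125 mg/L
Dose 3 (490 mg at t=16 h): 490·exp(−0.04077·43) = 84.873 mg/L
Dose 4 (165 mg at t=24 h): 165·exp(−0.04077·35) = 39.602 mg/L
Dose 5 (300 mg at t=32 h): 300·exp(−0.04077·27) = 99.773 mg/L
Dose 6 (35 mg at t=40 h): 35·exp(−0.04077·19) = 16.130 mg/L
Dose 7 (90 mg at t=48 h): 90·exp(−0.04077·11) = 57.472 mg/L
Dose 8 (20 mg at t=56 h): 20·exp(−0.04077·3) = 17.697 mg/L
C(59) = 13.982 + 28.125 + 84.873 + 39.602 + 99.773 + 16.130 + 57.472 + 17.697 = 357.654 mg/L

357.654 mg/L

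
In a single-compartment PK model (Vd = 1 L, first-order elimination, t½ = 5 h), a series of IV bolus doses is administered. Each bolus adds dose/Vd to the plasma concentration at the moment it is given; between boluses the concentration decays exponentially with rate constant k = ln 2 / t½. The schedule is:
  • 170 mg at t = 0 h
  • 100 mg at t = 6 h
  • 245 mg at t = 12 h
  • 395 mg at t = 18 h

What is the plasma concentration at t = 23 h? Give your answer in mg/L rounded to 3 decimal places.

267.304 mg/L

k = ln 2 / 5 = 0.13863 per h
Dose 1 (170 mg at t=0 h): 170·exp(−0.13863·23) = 7.010 mg/L
Dose 2 (100 mg at t=6 h): 100·exp(−0.13863·17) = 9.473 mg/L
Dose 3 (245 mg at t=12 h): 245·exp(−0.13863·11) = 53.321 mg/L
Dose 4 (395 mg at t=18 h): 395·exp(−0.13863·5) = 197.500 mg/L
C(23) = 7.010 + 9.473 + 53.321 + 197.500 = 267.304 mg/L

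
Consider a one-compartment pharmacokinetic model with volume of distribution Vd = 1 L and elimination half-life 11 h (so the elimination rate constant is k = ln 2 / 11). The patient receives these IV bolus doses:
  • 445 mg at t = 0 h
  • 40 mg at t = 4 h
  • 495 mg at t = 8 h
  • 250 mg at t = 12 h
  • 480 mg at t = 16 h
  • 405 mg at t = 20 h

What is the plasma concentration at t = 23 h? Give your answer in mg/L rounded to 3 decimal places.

k = ln 2 / 11 = 0.06301 per h
Dose 1 (445 mg at t=0 h): 445·exp(−0.06301·23) = 104.456 mg/L
Dose 2 (40 mg at t=4 h): 40·exp(−0.06301·19) = 12.081 mg/L
Dose 3 (495 mg at t=8 h): 495·exp(−0.06301·15) = 192.358 mg/L
Dose 4 (250 mg at t=12 h): 250·exp(−0.06301·11) = 125.000 mg/L
Dose 5 (480 mg at t=16 h): 480·exp(−0.06301·7) = 308.800 mg/L
Dose 6 (405 mg at t=20 h): 405·exp(−0.06301·3) = 335.240 mg/L
C(23) = 104.456 + 12.081 + 192.358 + 125.000 + 308.800 + 335.240 = 1077.934 mg/L

1077.934 mg/L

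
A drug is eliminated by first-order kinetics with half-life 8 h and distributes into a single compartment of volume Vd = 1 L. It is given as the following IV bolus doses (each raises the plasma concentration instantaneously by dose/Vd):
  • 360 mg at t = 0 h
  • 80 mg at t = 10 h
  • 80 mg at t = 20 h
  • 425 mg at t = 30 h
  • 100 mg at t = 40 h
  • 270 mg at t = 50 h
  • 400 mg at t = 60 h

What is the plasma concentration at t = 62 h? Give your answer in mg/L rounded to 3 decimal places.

477.904 mg/L

k = ln 2 / 8 = 0.08664 per h
Dose 1 (360 mg at t=0 h): 360·exp(−0.08664·62) = 1.672 mg/L
Dose 2 (80 mg at t=10 h): 80·exp(−0.08664·52) = 0.884 mg/L
Dose 3 (80 mg at t=20 h): 80·exp(−0.08664·42) = 2.102 mg/L
Dose 4 (425 mg at t=30 h): 425·exp(−0.08664·32) = 26.562 mg/L
Dose 5 (100 mg at t=40 h): 100·exp(−0.08664·22) = 14.865 mg/L
Dose 6 (270 mg at t=50 h): 270·exp(−0.08664·12) = 95.459 mg/L
Dose 7 (400 mg at t=60 h): 400·exp(−0.08664·2) = 336.359 mg/L
C(62) = 1.672 + 0.884 + 2.102 + 26.562 + 14.865 + 95.459 + 336.359 = 477.904 mg/L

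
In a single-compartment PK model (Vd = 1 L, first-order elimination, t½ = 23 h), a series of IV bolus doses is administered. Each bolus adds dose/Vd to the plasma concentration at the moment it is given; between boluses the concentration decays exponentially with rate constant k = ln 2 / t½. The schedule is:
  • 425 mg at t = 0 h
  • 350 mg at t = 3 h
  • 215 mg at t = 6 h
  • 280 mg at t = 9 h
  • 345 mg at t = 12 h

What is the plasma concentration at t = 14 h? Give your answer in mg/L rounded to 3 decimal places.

k = ln 2 / 23 = 0.03014 per h
Dose 1 (425 mg at t=0 h): 425·exp(−0.03014·14) = 278.710 mg/L
Dose 2 (350 mg at t=3 h): 350·exp(−0.03014·11) = 251.245 mg/L
Dose 3 (215 mg at t=6 h): 215·exp(−0.03014·8) = 168.940 mg/L
Dose 4 (280 mg at t=9 h): 280·exp(−0.03014·5) = 240.833 mg/L
Dose 5 (345 mg at t=12 h): 345·exp(−0.03014·2) = 324.820 mg/L
C(14) = 278.710 + 251.245 + 168.940 + 240.833 + 324.820 = 1264.549 mg/L

1264.549 mg/L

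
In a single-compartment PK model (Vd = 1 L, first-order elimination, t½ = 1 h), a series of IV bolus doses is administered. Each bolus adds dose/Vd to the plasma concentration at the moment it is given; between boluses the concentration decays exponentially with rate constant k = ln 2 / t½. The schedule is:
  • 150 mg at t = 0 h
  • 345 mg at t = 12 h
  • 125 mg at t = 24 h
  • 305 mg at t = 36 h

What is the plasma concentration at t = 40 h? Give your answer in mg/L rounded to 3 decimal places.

k = ln 2 / 1 = 0.69315 per h
Dose 1 (150 mg at t=0 h): 150·exp(−0.69315·40) = 0.000 mg/L
Dose 2 (345 mg at t=12 h): 345·exp(−0.69315·28) = 0.000 mg/L
Dose 3 (125 mg at t=24 h): 125·exp(−0.69315·16) = 0.002 mg/L
Dose 4 (305 mg at t=36 h): 305·exp(−0.69315·4) = 19.062 mg/L
C(40) = 0.000 + 0.000 + 0.002 + 19.062 = 19.064 mg/L

19.064 mg/L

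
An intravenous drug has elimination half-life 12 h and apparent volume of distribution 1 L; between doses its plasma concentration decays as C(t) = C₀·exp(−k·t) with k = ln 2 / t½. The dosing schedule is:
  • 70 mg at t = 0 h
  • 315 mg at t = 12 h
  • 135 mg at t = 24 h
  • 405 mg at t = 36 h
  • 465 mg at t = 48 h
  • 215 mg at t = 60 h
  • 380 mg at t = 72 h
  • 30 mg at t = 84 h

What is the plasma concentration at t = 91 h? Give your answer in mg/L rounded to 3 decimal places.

k = ln 2 / 12 = 0.05776 per h
Dose 1 (70 mg at t=0 h): 70·exp(−0.05776·91) = 0.365 mg/L
Dose 2 (315 mg at t=12 h): 315·exp(−0.05776·79) = 3.285 mg/L
Dose 3 (135 mg at t=24 h): 135·exp(−0.05776·67) = 2.816 mg/L
Dose 4 (405 mg at t=36 h): 405·exp(−0.05776·55) = 16.894 mg/L
Dose 5 (465 mg at t=48 h): 465·exp(−0.05776·43) = 38.794 mg/L
Dose 6 (215 mg at t=60 h): 215·exp(−0.05776·31) = 35.874 mg/L
Dose 7 (380 mg at t=72 h): 380·exp(−0.05776·19) = 126.810 mg/L
Dose 8 (30 mg at t=84 h): 30·exp(−0.05776·7) = 20.023 mg/L
C(91) = 0.365 + 3.285 + 2.816 + 16.894 + 38.794 + 35.874 + 126.810 + 20.023 = 244.860 mg/L

244.860 mg/L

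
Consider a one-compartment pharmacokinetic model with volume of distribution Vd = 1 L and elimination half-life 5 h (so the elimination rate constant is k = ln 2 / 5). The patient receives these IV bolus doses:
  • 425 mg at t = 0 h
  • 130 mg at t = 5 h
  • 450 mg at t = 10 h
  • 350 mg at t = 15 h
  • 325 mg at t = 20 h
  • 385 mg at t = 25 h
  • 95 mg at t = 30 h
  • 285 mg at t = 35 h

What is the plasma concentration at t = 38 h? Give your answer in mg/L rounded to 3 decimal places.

336.913 mg/L

k = ln 2 / 5 = 0.13863 per h
Dose 1 (425 mg at t=0 h): 425·exp(−0.13863·38) = 2.191 mg/L
Dose 2 (130 mg at t=5 h): 130·exp(−0.13863·33) = 1.340 mg/L
Dose 3 (450 mg at t=10 h): 450·exp(−0.13863·28) = 9.278 mg/L
Dose 4 (350 mg at t=15 h): 350·exp(−0.13863·23) = 14.432 mg/L
Dose 5 (325 mg at t=20 h): 325·exp(−0.13863·18) = 26.803 mg/L
Dose 6 (385 mg at t=25 h): 385·exp(−0.13863·13) = 63.501 mg/L
Dose 7 (95 mg at t=30 h): 95·exp(−0.13863·8) = 31.338 mg/L
Dose 8 (285 mg at t=35 h): 285·exp(−0.13863·3) = 188.030 mg/L
C(38) = 2.191 + 1.340 + 9.278 + 14.432 + 26.803 + 63.501 + 31.338 + 188.030 = 336.913 mg/L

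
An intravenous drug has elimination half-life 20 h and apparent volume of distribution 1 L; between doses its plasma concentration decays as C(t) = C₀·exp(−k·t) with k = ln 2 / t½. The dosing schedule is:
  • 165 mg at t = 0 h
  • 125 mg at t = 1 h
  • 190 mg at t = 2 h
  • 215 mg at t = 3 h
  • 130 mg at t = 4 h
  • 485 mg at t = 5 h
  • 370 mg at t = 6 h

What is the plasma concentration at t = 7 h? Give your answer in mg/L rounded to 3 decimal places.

1505.007 mg/L

k = ln 2 / 20 = 0.03466 per h
Dose 1 (165 mg at t=0 h): 165·exp(−0.03466·7) = 129.456 mg/L
Dose 2 (125 mg at t=1 h): 125·exp(−0.03466·6) = 101.532 mg/L
Dose 3 (190 mg at t=2 h): 190·exp(−0.03466·5) = 159.770 mg/L
Dose 4 (215 mg at t=3 h): 215·exp(−0.03466·4) = 187.168 mg/L
Dose 5 (130 mg at t=4 h): 130·exp(−0.03466·3) = 117.163 mg/L
Dose 6 (485 mg at t=5 h): 485·exp(−0.03466·2) = 452.521 mg/L
Dose 7 (370 mg at t=6 h): 370·exp(−0.03466·1) = 357.396 mg/L
C(7) = 129.456 + 101.532 + 159.770 + 187.168 + 117.163 + 452.521 + 357.396 = 1505.007 mg/L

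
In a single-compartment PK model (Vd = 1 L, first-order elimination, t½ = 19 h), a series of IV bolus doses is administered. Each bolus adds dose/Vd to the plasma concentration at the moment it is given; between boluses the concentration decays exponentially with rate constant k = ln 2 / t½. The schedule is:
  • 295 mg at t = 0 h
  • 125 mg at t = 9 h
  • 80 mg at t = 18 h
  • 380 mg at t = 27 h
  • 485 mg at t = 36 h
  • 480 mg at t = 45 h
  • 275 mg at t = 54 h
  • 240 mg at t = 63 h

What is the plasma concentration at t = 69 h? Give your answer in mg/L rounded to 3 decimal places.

k = ln 2 / 19 = 0.03648 per h
Dose 1 (295 mg at t=0 h): 295·exp(−0.03648·69) = 23.802 mg/L
Dose 2 (125 mg at t=9 h): 125·exp(−0.03648·60) = 14.005 mg/L
Dose 3 (80 mg at t=18 h): 80·exp(−0.03648·51) = 12.447 mg/L
Dose 4 (380 mg at t=27 h): 380·exp(−0.03648·42) = 82.101 mg/L
Dose 5 (485 mg at t=36 h): 485·exp(−0.03648·33) = 145.512 mg/L
Dose 6 (480 mg at t=45 h): 480·exp(−0.03648·24) = 199.983 mg/L
Dose 7 (275 mg at t=54 h): 275·exp(−0.03648·15) = 159.103 mg/L
Dose 8 (240 mg at t=63 h): 240·exp(−0.03648·6) = 192.819 mg/L
C(69) = 23.802 + 14.005 + 12.447 + 82.101 + 145.512 + 199.983 + 159.103 + 192.819 = 829.772 mg/L

829.772 mg/L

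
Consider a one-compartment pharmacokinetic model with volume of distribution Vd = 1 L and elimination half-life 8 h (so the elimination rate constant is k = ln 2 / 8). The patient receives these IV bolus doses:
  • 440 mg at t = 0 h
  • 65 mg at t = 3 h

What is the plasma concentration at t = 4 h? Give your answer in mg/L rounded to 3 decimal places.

370.732 mg/L

k = ln 2 / 8 = 0.08664 per h
Dose 1 (440 mg at t=0 h): 440·exp(−0.08664·4) = 311.127 mg/L
Dose 2 (65 mg at t=3 h): 65·exp(−0.08664·1) = 59.605 mg/L
C(4) = 311.127 + 59.605 = 370.732 mg/L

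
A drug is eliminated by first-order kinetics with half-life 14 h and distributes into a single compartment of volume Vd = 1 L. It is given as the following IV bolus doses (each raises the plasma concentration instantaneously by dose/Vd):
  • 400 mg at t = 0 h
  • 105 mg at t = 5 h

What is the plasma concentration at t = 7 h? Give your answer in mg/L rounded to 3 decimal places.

377.944 mg/L

k = ln 2 / 14 = 0.04951 per h
Dose 1 (400 mg at t=0 h): 400·exp(−0.04951·7) = 282.843 mg/L
Dose 2 (105 mg at t=5 h): 105·exp(−0.04951·2) = 95.101 mg/L
C(7) = 282.843 + 95.101 = 377.944 mg/L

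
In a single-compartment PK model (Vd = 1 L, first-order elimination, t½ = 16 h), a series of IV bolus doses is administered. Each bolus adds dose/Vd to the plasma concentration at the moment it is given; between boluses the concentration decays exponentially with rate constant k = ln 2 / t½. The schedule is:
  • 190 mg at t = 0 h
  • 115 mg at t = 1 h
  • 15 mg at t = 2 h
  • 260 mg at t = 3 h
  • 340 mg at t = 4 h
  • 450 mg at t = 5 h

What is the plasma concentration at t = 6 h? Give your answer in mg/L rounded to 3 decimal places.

1222.742 mg/L

k = ln 2 / 16 = 0.04332 per h
Dose 1 (190 mg at t=0 h): 190·exp(−0.04332·6) = 146.510 mg/L
Dose 2 (115 mg at t=1 h): 115·exp(−0.04332·5) = 92.603 mg/L
Dose 3 (15 mg at t=2 h): 15·exp(−0.04332·4) = 12.613 mg/L
Dose 4 (260 mg at t=3 h): 260·exp(−0.04332·3) = 228.313 mg/L
Dose 5 (340 mg at t=4 h): 340·exp(−0.04332·2) = 311.781 mg/L
Dose 6 (450 mg at t=5 h): 450·exp(−0.04332·1) = 430.921 mg/L
C(6) = 146.510 + 92.603 + 12.613 + 228.313 + 311.781 + 430.921 = 1222.742 mg/L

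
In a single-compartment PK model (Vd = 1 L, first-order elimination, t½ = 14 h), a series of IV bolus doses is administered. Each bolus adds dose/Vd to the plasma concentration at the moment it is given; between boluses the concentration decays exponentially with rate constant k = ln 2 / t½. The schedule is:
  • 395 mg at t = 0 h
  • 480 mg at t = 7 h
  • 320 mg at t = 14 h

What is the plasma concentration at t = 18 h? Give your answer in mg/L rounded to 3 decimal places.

k = ln 2 / 14 = 0.04951 per h
Dose 1 (395 mg at t=0 h): 395·exp(−0.04951·18) = 162.016 mg/L
Dose 2 (480 mg at t=7 h): 480·exp(−0.04951·11) = 278.431 mg/L
Dose 3 (320 mg at t=14 h): 320·exp(−0.04951·4) = 262.507 mg/L
C(18) = 162.016 + 278.431 + 262.507 = 702.955 mg/L

702.955 mg/L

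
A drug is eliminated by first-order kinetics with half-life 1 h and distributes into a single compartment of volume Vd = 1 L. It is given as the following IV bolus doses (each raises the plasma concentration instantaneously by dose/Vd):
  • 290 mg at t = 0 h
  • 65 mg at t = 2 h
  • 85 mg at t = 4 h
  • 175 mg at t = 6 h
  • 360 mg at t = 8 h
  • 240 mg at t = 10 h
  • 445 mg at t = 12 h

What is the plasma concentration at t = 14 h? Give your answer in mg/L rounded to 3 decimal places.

k = ln 2 / 1 = 0.69315 per h
Dose 1 (290 mg at t=0 h): 290·exp(−0.69315·14) = 0.018 mg/L
Dose 2 (65 mg at t=2 h): 65·exp(−0.69315·12) = 0.016 mg/L
Dose 3 (85 mg at t=4 h): 85·exp(−0.69315·10) = 0.083 mg/L
Dose 4 (175 mg at t=6 h): 175·exp(−0.69315·8) = 0.684 mg/L
Dose 5 (360 mg at t=8 h): 360·exp(−0.69315·6) = 5.625 mg/L
Dose 6 (240 mg at t=10 h): 240·exp(−0.69315·4) = 15.000 mg/L
Dose 7 (445 mg at t=12 h): 445·exp(−0.69315·2) = 111.250 mg/L
C(14) = 0.018 + 0.016 + 0.083 + 0.684 + 5.625 + 15.000 + 111.250 = 132.675 mg/L

132.675 mg/L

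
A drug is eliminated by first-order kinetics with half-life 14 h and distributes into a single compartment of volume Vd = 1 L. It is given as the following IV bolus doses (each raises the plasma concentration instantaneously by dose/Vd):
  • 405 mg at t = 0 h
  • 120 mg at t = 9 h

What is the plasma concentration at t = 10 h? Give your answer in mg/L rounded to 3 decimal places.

361.054 mg/L

k = ln 2 / 14 = 0.04951 per h
Dose 1 (405 mg at t=0 h): 405·exp(−0.04951·10) = 246.850 mg/L
Dose 2 (120 mg at t=9 h): 120·exp(−0.04951·1) = 114.203 mg/L
C(10) = 246.850 + 114.203 = 361.054 mg/L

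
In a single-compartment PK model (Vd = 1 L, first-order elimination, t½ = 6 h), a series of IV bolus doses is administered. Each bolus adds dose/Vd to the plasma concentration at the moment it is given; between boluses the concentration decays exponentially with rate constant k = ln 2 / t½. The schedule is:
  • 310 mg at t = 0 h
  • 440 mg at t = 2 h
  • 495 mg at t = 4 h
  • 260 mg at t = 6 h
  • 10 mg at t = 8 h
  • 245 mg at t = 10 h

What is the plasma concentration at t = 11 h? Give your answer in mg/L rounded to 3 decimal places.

834.313 mg/L

k = ln 2 / 6 = 0.11552 per h
Dose 1 (310 mg at t=0 h): 310·exp(−0.11552·11) = 86.991 mg/L
Dose 2 (440 mg at t=2 h): 440·exp(−0.11552·9) = 155.563 mg/L
Dose 3 (495 mg at t=4 h): 495·exp(−0.11552·7) = 220.497 mg/L
Dose 4 (260 mg at t=6 h): 260·exp(−0.11552·5) = 145.920 mg/L
Dose 5 (10 mg at t=8 h): 10·exp(−0.11552·3) = 7.071 mg/L
Dose 6 (245 mg at t=10 h): 245·exp(−0.11552·1) = 218.270 mg/L
C(11) = 86.991 + 155.563 + 220.497 + 145.920 + 7.071 + 218.270 = 834.313 mg/L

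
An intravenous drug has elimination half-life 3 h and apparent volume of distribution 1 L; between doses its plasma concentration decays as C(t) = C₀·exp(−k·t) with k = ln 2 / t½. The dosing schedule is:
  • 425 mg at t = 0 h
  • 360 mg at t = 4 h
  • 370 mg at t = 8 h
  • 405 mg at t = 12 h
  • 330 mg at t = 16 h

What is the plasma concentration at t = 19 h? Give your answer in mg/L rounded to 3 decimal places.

291.019 mg/L

k = ln 2 / 3 = 0.23105 per h
Dose 1 (425 mg at t=0 h): 425·exp(−0.23105·19) = 5.271 mg/L
Dose 2 (360 mg at t=4 h): 360·exp(−0.23105·15) = 11.250 mg/L
Dose 3 (370 mg at t=8 h): 370·exp(−0.23105·11) = 29.136 mg/L
Dose 4 (405 mg at t=12 h): 405·exp(−0.23105·7) = 80.362 mg/L
Dose 5 (330 mg at t=16 h): 330·exp(−0.23105·3) = 165.000 mg/L
C(19) = 5.271 + 11.250 + 29.136 + 80.362 + 165.000 = 291.019 mg/L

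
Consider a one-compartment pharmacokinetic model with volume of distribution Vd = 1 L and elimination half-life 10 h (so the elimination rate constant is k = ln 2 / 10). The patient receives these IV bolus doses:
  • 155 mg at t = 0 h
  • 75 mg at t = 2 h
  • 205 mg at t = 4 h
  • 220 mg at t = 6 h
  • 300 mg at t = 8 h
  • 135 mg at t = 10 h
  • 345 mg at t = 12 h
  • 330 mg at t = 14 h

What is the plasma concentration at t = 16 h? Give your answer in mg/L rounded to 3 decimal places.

1088.896 mg/L

k = ln 2 / 10 = 0.06931 per h
Dose 1 (155 mg at t=0 h): 155·exp(−0.06931·16) = 51.131 mg/L
Dose 2 (75 mg at t=2 h): 75·exp(−0.06931·14) = 28.420 mg/L
Dose 3 (205 mg at t=4 h): 205·exp(−0.06931·12) = 89.231 mg/L
Dose 4 (220 mg at t=6 h): 220·exp(−0.06931·10) = 110.000 mg/L
Dose 5 (300 mg at t=8 h): 300·exp(−0.06931·8) = 172.305 mg/L
Dose 6 (135 mg at t=10 h): 135·exp(−0.06931·6) = 89.067 mg/L
Dose 7 (345 mg at t=12 h): 345·exp(−0.06931·4) = 261.461 mg/L
Dose 8 (330 mg at t=14 h): 330·exp(−0.06931·2) = 287.282 mg/L
C(16) = 51.131 + 28.420 + 89.231 + 110.000 + 172.305 + 89.067 + 261.461 + 287.282 = 1088.896 mg/L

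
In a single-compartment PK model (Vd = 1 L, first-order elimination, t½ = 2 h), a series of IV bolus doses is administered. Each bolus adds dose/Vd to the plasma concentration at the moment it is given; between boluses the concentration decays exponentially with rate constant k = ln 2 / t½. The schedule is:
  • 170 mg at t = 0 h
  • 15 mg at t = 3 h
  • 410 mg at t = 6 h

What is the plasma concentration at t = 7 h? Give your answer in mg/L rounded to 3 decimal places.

k = ln 2 / 2 = 0.34657 per h
Dose 1 (170 mg at t=0 h): 170·exp(−0.34657·7) = 15.026 mg/L
Dose 2 (15 mg at t=3 h): 15·exp(−0.34657·4) = 3.750 mg/L
Dose 3 (410 mg at t=6 h): 410·exp(−0.34657·1) = 289.914 mg/L
C(7) = 15.026 + 3.750 + 289.914 = 308.690 mg/L

308.690 mg/L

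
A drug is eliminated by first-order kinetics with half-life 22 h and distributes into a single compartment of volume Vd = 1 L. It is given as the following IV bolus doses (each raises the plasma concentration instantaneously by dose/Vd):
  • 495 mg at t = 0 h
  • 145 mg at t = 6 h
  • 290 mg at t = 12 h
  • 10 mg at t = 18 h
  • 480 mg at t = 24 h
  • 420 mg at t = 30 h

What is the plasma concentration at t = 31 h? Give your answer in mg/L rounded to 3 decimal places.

1210.338 mg/L

k = ln 2 / 22 = 0.03151 per h
Dose 1 (495 mg at t=0 h): 495·exp(−0.03151·31) = 186.392 mg/L
Dose 2 (145 mg at t=6 h): 145·exp(−0.03151·25) = 65.961 mg/L
Dose 3 (290 mg at t=12 h): 290·exp(−0.03151·19) = 159.374 mg/L
Dose 4 (10 mg at t=18 h): 10·exp(−0.03151·13) = 6.639 mg/L
Dose 5 (480 mg at t=24 h): 480·exp(−0.03151·7) = 384.998 mg/L
Dose 6 (420 mg at t=30 h): 420·exp(−0.03151·1) = 406.973 mg/L
C(31) = 186.392 + 65.961 + 159.374 + 6.639 + 384.998 + 406.973 = 1210.338 mg/L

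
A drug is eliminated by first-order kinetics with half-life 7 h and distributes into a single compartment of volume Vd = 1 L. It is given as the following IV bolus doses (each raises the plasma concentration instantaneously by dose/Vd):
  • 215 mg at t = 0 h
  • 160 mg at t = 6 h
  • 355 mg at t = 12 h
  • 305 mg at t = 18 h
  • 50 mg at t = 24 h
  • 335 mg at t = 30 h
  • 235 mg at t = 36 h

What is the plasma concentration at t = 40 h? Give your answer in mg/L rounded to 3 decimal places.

k = ln 2 / 7 = 0.09902 per h
Dose 1 (215 mg at t=0 h): 215·exp(−0.09902·40) = 4.095 mg/L
Dose 2 (160 mg at t=6 h): 160·exp(−0.09902·34) = 5.520 mg/L
Dose 3 (355 mg at t=12 h): 355·exp(−0.09902·28) = 22.188 mg/L
Dose 4 (305 mg at t=18 h): 305·exp(−0.09902·22) = 34.531 mg/L
Dose 5 (50 mg at t=24 h): 50·exp(−0.09902·16) = 10.254 mg/L
Dose 6 (335 mg at t=30 h): 335·exp(−0.09902·10) = 124.452 mg/L
Dose 7 (235 mg at t=36 h): 235·exp(−0.09902·4) = 158.143 mg/L
C(40) = 4.095 + 5.520 + 22.188 + 34.531 + 10.254 + 124.452 + 158.143 = 359.183 mg/L

359.183 mg/L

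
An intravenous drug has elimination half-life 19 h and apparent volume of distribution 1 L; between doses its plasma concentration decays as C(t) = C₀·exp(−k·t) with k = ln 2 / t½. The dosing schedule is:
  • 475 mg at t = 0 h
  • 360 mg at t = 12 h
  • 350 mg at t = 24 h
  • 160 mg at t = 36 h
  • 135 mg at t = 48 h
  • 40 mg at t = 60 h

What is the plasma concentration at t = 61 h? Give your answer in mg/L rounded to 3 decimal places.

389.172 mg/L

k = ln 2 / 19 = 0.03648 per h
Dose 1 (475 mg at t=0 h): 475·exp(−0.03648·61) = 51.313 mg/L
Dose 2 (360 mg at t=12 h): 360·exp(−0.03648·49) = 60.251 mg/L
Dose 3 (350 mg at t=24 h): 350·exp(−0.03648·37) = 90.751 mg/L
Dose 4 (160 mg at t=36 h): 160·exp(−0.03648·25) = 64.273 mg/L
Dose 5 (135 mg at t=48 h): 135·exp(−0.03648·13) = 84.017 mg/L
Dose 6 (40 mg at t=60 h): 40·exp(−0.03648·1) = 38.567 mg/L
C(61) = 51.313 + 60.251 + 90.751 + 64.273 + 84.017 + 38.567 = 389.172 mg/L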